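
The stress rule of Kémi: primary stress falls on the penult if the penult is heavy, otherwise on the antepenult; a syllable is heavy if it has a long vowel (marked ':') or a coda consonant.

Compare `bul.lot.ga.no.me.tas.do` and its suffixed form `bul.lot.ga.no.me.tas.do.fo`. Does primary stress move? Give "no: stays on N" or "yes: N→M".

Base `bul.lot.ga.no.me.tas.do` (7 syllables):
  Weights: 5 me L, 6 tas H, 7 do L.
  The penult (syllable 6, tas) is heavy, so it takes stress.
  → primary stress on syllable 6.
Suffixed `bul.lot.ga.no.me.tas.do.fo` (8 syllables):
  Weights: 6 tas H, 7 do L, 8 fo L.
  The penult (syllable 7, do) is light, so stress falls on the antepenult (syllable 6, tas).
  → primary stress on syllable 6.

no: stays on 6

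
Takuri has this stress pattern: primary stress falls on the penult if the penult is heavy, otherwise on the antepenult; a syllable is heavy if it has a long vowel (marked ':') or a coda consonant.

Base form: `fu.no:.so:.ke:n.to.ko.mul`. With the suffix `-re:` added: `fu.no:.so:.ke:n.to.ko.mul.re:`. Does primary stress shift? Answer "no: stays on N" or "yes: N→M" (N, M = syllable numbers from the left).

yes: 5→7

Base `fu.no:.so:.ke:n.to.ko.mul` (7 syllables):
  Weights: 5 to L, 6 ko L, 7 mul H.
  The penult (syllable 6, ko) is light, so stress falls on the antepenult (syllable 5, to).
  → primary stress on syllable 5.
Suffixed `fu.no:.so:.ke:n.to.ko.mul.re:` (8 syllables):
  Weights: 6 ko L, 7 mul H, 8 re: H.
  The penult (syllable 7, mul) is heavy, so it takes stress.
  → primary stress on syllable 7.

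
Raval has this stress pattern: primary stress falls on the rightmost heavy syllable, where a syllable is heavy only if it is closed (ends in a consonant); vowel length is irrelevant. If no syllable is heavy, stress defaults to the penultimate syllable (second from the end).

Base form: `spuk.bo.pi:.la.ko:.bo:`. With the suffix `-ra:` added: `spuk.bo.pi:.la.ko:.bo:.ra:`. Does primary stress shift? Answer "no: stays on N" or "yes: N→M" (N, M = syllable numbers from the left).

Base `spuk.bo.pi:.la.ko:.bo:` (6 syllables):
  Weights: 1 spuk H, 2 bo L, 3 pi: L, 4 la L, 5 ko: L, 6 bo: L.
  Heavy syllables in the domain: 1. The rightmost is syllable 1 (spuk).
  → primary stress on syllable 1.
Suffixed `spuk.bo.pi:.la.ko:.bo:.ra:` (7 syllables):
  Weights: 1 spuk H, 2 bo L, 3 pi: L, 4 la L, 5 ko: L, 6 bo: L, 7 ra: L.
  Heavy syllables in the domain: 1. The rightmost is syllable 1 (spuk).
  → primary stress on syllable 1.

no: stays on 1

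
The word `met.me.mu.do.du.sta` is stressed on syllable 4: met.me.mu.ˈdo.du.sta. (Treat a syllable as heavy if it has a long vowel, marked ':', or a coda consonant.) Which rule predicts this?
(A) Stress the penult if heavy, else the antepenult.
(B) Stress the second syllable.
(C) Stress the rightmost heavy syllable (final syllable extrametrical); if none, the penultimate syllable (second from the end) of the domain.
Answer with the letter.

A

Rule A → syllable 4 ✓.
Rule B → syllable 2 (observed: 4).
Rule C → syllable 1 (observed: 4).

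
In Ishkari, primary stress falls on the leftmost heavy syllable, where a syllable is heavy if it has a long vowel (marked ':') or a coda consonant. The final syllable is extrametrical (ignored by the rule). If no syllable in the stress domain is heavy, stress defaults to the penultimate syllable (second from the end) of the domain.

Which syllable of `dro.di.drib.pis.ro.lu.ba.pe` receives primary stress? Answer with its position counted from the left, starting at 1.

3

The final syllable (8, pe) is extrametrical; the stress domain is syllables 1–7.
Weights: 1 dro L, 2 di L, 3 drib H, 4 pis H, 5 ro L, 6 lu L, 7 ba L.
Heavy syllables in the domain: 3, 4. The leftmost is syllable 3 (drib).
Primary stress: syllable 3 → dro.di.ˈdrib.pis.ro.lu.ba.pe.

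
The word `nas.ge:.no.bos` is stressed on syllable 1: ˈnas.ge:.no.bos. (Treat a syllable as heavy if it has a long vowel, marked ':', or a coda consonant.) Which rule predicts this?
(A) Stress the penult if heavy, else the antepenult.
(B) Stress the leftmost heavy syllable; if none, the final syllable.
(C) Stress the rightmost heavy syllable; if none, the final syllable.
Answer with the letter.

Rule A → syllable 2 (observed: 1).
Rule B → syllable 1 ✓.
Rule C → syllable 4 (observed: 1).

B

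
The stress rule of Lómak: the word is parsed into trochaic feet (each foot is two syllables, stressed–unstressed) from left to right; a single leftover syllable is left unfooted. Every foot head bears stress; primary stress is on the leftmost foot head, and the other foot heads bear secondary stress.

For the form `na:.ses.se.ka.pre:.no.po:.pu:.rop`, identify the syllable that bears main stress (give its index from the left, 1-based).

Parse left to right into trochaic (ˈσσ) feet: (ˈna:.ses) (ˈse.ka) (ˈpre:.no) (ˈpo:.pu:) rop. Syllable 9 is left unfooted.
Foot heads (stressed positions): 1, 3, 5, 7.
End Rule Leftmost: primary stress on the leftmost head = syllable 1.
Primary stress: syllable 1 → ˈna:.ses.se.ka.pre:.no.po:.pu:.rop.

1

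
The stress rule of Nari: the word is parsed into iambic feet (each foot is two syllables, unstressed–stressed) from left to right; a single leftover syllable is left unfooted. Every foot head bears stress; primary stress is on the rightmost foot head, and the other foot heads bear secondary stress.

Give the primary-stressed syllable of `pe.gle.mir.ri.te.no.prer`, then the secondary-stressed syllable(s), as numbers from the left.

primary 6, secondary 2, 4

Parse left to right into iambic (σˈσ) feet: (pe.ˈgle) (mir.ˈri) (te.ˈno) prer. Syllable 7 is left unfooted.
Foot heads (stressed positions): 2, 4, 6.
End Rule Rightmost: primary stress on the rightmost head = syllable 6.
Secondary stress on 2, 4: pe.ˌgle.mir.ˌri.te.ˈno.prer.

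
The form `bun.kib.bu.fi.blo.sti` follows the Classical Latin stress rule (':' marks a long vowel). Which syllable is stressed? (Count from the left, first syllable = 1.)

4

Classical Latin: stress the penult if heavy (long vowel or closed), else the antepenult.
Weights: 4 fi L, 5 blo L, 6 sti L.
The penult (syllable 5, blo) is light, so stress falls on the antepenult (syllable 4, fi).
Stress on syllable 4: bun.kib.bu.ˈfi.blo.sti.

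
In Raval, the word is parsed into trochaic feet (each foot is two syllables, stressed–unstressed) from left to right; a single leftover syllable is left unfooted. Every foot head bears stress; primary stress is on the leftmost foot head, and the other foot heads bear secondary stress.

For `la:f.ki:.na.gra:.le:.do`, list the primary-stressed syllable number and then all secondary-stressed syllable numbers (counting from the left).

Parse left to right into trochaic (ˈσσ) feet: (ˈla:f.ki:) (ˈna.gra:) (ˈle:.do).
Foot heads (stressed positions): 1, 3, 5.
End Rule Leftmost: primary stress on the leftmost head = syllable 1.
Secondary stress on 3, 5: ˈla:f.ki:.ˌna.gra:.ˌle:.do.

primary 1, secondary 3, 5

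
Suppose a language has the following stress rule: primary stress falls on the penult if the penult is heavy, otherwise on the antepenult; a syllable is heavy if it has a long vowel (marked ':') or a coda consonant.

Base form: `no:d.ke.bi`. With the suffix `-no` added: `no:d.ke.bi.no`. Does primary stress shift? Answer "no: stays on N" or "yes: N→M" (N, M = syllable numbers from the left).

Base `no:d.ke.bi` (3 syllables):
  Weights: 1 no:d H, 2 ke L, 3 bi L.
  The penult (syllable 2, ke) is light, so stress falls on the antepenult (syllable 1, no:d).
  → primary stress on syllable 1.
Suffixed `no:d.ke.bi.no` (4 syllables):
  Weights: 2 ke L, 3 bi L, 4 no L.
  The penult (syllable 3, bi) is light, so stress falls on the antepenult (syllable 2, ke).
  → primary stress on syllable 2.

yes: 1→2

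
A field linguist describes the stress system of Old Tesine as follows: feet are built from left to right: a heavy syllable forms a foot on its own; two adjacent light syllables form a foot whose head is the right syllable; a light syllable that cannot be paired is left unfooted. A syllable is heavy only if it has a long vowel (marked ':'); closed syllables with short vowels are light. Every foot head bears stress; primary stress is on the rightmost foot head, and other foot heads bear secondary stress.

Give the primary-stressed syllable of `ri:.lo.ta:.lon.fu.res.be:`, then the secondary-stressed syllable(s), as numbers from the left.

primary 7, secondary 1, 3, 5

Weights: 1 ri: H, 2 lo L, 3 ta: H, 4 lon L, 5 fu L, 6 res L, 7 be: H.
Parse left to right (heavy = foot alone; LL = one foot; stranded L unfooted): (ˈri:) lo (ˈta:) (lon.ˈfu) res (ˈbe:).
Foot heads: 1, 3, 5, 7.
Primary stress on the rightmost head = syllable 7.
Secondary stress on 1, 3, 5: ˌri:.lo.ˌta:.lon.ˌfu.res.ˈbe:.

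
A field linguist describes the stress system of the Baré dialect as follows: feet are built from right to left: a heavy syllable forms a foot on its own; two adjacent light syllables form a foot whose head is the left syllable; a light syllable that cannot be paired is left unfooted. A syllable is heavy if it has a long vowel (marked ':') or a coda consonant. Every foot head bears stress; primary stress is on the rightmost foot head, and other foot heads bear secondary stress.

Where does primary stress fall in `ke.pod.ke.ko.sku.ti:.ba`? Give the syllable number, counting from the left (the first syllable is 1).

Weights: 1 ke L, 2 pod H, 3 ke L, 4 ko L, 5 sku L, 6 ti: H, 7 ba L.
Parse right to left (heavy = foot alone; LL = one foot; stranded L unfooted): ke (ˈpod) ke (ˈko.sku) (ˈti:) ba.
Foot heads: 2, 4, 6.
Primary stress on the rightmost head = syllable 6.
Primary stress: syllable 6 → ke.pod.ke.ko.sku.ˈti:.ba.

6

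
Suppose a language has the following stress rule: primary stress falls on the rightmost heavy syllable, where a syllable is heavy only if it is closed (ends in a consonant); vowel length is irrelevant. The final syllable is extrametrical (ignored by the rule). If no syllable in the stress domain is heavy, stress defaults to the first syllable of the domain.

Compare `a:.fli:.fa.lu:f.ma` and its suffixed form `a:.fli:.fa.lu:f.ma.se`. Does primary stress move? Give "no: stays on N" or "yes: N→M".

Base `a:.fli:.fa.lu:f.ma` (5 syllables):
  The final syllable (5, ma) is extrametrical; the stress domain is syllables 1–4.
  Weights: 1 a: L, 2 fli: L, 3 fa L, 4 lu:f H.
  Heavy syllables in the domain: 4. The rightmost is syllable 4 (lu:f).
  → primary stress on syllable 4.
Suffixed `a:.fli:.fa.lu:f.ma.se` (6 syllables):
  The final syllable (6, se) is extrametrical; the stress domain is syllables 1–5.
  Weights: 1 a: L, 2 fli: L, 3 fa L, 4 lu:f H, 5 ma L.
  Heavy syllables in the domain: 4. The rightmost is syllable 4 (lu:f).
  → primary stress on syllable 4.

no: stays on 4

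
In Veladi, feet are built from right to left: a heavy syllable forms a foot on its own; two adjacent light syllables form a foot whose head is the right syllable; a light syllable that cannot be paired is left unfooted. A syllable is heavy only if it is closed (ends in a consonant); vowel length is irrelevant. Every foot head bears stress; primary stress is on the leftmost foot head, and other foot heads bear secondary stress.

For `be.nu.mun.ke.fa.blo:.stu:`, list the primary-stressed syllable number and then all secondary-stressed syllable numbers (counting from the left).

primary 2, secondary 3, 5, 7

Weights: 1 be L, 2 nu L, 3 mun H, 4 ke L, 5 fa L, 6 blo: L, 7 stu: L.
Parse right to left (heavy = foot alone; LL = one foot; stranded L unfooted): (be.ˈnu) (ˈmun) (ke.ˈfa) (blo:.ˈstu:).
Foot heads: 2, 3, 5, 7.
Primary stress on the leftmost head = syllable 2.
Secondary stress on 3, 5, 7: be.ˈnu.ˌmun.ke.ˌfa.blo:.ˌstu:.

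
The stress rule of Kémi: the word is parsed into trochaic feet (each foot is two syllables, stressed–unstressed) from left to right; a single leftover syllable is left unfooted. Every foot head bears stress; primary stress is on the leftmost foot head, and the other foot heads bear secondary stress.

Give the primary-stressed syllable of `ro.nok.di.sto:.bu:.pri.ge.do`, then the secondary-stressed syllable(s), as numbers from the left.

Parse left to right into trochaic (ˈσσ) feet: (ˈro.nok) (ˈdi.sto:) (ˈbu:.pri) (ˈge.do).
Foot heads (stressed positions): 1, 3, 5, 7.
End Rule Leftmost: primary stress on the leftmost head = syllable 1.
Secondary stress on 3, 5, 7: ˈro.nok.ˌdi.sto:.ˌbu:.pri.ˌge.do.

primary 1, secondary 3, 5, 7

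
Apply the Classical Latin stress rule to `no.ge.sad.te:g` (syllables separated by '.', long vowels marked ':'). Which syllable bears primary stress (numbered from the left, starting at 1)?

Classical Latin: stress the penult if heavy (long vowel or closed), else the antepenult.
Weights: 2 ge L, 3 sad H, 4 te:g H.
The penult (syllable 3, sad) is heavy, so it takes stress.
Stress on syllable 3: no.ge.ˈsad.te:g.

3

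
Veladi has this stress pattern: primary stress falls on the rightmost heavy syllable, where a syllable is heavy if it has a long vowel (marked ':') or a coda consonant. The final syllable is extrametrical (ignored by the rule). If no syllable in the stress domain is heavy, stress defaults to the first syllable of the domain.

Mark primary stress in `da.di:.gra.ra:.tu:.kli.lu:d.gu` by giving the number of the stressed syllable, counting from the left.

The final syllable (8, gu) is extrametrical; the stress domain is syllables 1–7.
Weights: 1 da L, 2 di: H, 3 gra L, 4 ra: H, 5 tu: H, 6 kli L, 7 lu:d H.
Heavy syllables in the domain: 2, 4, 5, 7. The rightmost is syllable 7 (lu:d).
Primary stress: syllable 7 → da.di:.gra.ra:.tu:.kli.ˈlu:d.gu.

7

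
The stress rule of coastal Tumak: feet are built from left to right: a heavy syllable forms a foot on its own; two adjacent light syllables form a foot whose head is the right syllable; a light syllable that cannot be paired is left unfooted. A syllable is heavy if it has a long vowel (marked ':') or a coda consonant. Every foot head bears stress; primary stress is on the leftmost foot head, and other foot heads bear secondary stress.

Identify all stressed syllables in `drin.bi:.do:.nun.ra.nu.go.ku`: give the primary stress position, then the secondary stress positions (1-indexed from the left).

Weights: 1 drin H, 2 bi: H, 3 do: H, 4 nun H, 5 ra L, 6 nu L, 7 go L, 8 ku L.
Parse left to right (heavy = foot alone; LL = one foot; stranded L unfooted): (ˈdrin) (ˈbi:) (ˈdo:) (ˈnun) (ra.ˈnu) (go.ˈku).
Foot heads: 1, 2, 3, 4, 6, 8.
Primary stress on the leftmost head = syllable 1.
Secondary stress on 2, 3, 4, 6, 8: ˈdrin.ˌbi:.ˌdo:.ˌnun.ra.ˌnu.go.ˌku.

primary 1, secondary 2, 3, 4, 6, 8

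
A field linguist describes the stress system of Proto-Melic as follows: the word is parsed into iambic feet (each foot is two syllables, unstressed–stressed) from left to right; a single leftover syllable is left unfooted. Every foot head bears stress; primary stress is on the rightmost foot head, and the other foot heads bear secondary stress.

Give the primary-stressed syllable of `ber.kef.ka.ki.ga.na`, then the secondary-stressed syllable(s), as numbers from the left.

primary 6, secondary 2, 4

Parse left to right into iambic (σˈσ) feet: (ber.ˈkef) (ka.ˈki) (ga.ˈna).
Foot heads (stressed positions): 2, 4, 6.
End Rule Rightmost: primary stress on the rightmost head = syllable 6.
Secondary stress on 2, 4: ber.ˌkef.ka.ˌki.ga.ˈna.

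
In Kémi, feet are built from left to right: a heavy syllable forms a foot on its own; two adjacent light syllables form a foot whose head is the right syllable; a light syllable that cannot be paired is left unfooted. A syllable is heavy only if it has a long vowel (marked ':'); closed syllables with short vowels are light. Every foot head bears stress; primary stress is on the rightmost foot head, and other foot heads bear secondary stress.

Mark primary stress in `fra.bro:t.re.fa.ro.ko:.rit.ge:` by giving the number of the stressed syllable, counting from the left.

8

Weights: 1 fra L, 2 bro:t H, 3 re L, 4 fa L, 5 ro L, 6 ko: H, 7 rit L, 8 ge: H.
Parse left to right (heavy = foot alone; LL = one foot; stranded L unfooted): fra (ˈbro:t) (re.ˈfa) ro (ˈko:) rit (ˈge:).
Foot heads: 2, 4, 6, 8.
Primary stress on the rightmost head = syllable 8.
Primary stress: syllable 8 → fra.bro:t.re.fa.ro.ko:.rit.ˈge:.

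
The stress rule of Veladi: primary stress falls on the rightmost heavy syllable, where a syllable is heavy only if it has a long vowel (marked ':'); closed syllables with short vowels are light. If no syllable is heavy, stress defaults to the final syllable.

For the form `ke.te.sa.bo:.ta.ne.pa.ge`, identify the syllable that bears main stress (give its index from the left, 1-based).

Weights: 1 ke L, 2 te L, 3 sa L, 4 bo: H, 5 ta L, 6 ne L, 7 pa L, 8 ge L.
Heavy syllables in the domain: 4. The rightmost is syllable 4 (bo:).
Primary stress: syllable 4 → ke.te.sa.ˈbo:.ta.ne.pa.ge.

4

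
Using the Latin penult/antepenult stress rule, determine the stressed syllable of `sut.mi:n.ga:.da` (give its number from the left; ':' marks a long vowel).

3

Classical Latin: stress the penult if heavy (long vowel or closed), else the antepenult.
Weights: 2 mi:n H, 3 ga: H, 4 da L.
The penult (syllable 3, ga:) is heavy, so it takes stress.
Stress on syllable 3: sut.mi:n.ˈga:.da.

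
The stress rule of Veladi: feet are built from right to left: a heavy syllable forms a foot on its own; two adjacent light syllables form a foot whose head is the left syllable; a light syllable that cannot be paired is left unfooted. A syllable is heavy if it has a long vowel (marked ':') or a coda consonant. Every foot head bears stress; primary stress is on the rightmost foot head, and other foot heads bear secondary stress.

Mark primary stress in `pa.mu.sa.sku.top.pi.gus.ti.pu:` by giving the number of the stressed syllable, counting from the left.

9

Weights: 1 pa L, 2 mu L, 3 sa L, 4 sku L, 5 top H, 6 pi L, 7 gus H, 8 ti L, 9 pu: H.
Parse right to left (heavy = foot alone; LL = one foot; stranded L unfooted): (ˈpa.mu) (ˈsa.sku) (ˈtop) pi (ˈgus) ti (ˈpu:).
Foot heads: 1, 3, 5, 7, 9.
Primary stress on the rightmost head = syllable 9.
Primary stress: syllable 9 → pa.mu.sa.sku.top.pi.gus.ti.ˈpu:.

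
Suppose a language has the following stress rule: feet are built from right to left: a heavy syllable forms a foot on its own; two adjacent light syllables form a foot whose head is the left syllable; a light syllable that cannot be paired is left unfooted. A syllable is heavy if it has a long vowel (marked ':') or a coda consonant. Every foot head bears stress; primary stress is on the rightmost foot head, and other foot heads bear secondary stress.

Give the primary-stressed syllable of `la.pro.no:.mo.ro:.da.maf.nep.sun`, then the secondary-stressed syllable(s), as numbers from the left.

primary 9, secondary 1, 3, 5, 7, 8

Weights: 1 la L, 2 pro L, 3 no: H, 4 mo L, 5 ro: H, 6 da L, 7 maf H, 8 nep H, 9 sun H.
Parse right to left (heavy = foot alone; LL = one foot; stranded L unfooted): (ˈla.pro) (ˈno:) mo (ˈro:) da (ˈmaf) (ˈnep) (ˈsun).
Foot heads: 1, 3, 5, 7, 8, 9.
Primary stress on the rightmost head = syllable 9.
Secondary stress on 1, 3, 5, 7, 8: ˌla.pro.ˌno:.mo.ˌro:.da.ˌmaf.ˌnep.ˈsun.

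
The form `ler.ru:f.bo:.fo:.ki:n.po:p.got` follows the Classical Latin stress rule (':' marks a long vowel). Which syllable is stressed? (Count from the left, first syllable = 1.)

6

Classical Latin: stress the penult if heavy (long vowel or closed), else the antepenult.
Weights: 5 ki:n H, 6 po:p H, 7 got H.
The penult (syllable 6, po:p) is heavy, so it takes stress.
Stress on syllable 6: ler.ru:f.bo:.fo:.ki:n.ˈpo:p.got.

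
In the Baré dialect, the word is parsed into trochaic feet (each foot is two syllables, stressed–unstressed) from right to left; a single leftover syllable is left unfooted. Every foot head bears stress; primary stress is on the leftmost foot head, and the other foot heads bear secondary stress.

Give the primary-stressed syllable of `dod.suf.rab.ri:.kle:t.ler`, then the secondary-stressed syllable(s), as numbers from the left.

Parse right to left into trochaic (ˈσσ) feet: (ˈdod.suf) (ˈrab.ri:) (ˈkle:t.ler).
Foot heads (stressed positions): 1, 3, 5.
End Rule Leftmost: primary stress on the leftmost head = syllable 1.
Secondary stress on 3, 5: ˈdod.suf.ˌrab.ri:.ˌkle:t.ler.

primary 1, secondary 3, 5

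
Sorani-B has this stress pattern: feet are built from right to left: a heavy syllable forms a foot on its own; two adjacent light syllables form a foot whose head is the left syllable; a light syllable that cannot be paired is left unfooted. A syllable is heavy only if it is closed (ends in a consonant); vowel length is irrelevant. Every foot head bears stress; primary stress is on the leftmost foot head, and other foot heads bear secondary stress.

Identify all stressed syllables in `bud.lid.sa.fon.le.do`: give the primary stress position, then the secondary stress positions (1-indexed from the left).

Weights: 1 bud H, 2 lid H, 3 sa L, 4 fon H, 5 le L, 6 do L.
Parse right to left (heavy = foot alone; LL = one foot; stranded L unfooted): (ˈbud) (ˈlid) sa (ˈfon) (ˈle.do).
Foot heads: 1, 2, 4, 5.
Primary stress on the leftmost head = syllable 1.
Secondary stress on 2, 4, 5: ˈbud.ˌlid.sa.ˌfon.ˌle.do.

primary 1, secondary 2, 4, 5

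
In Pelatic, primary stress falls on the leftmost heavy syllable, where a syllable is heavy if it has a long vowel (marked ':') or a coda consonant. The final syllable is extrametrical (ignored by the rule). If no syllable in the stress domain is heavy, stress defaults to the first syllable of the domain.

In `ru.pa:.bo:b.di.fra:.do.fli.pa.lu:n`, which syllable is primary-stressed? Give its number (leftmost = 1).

The final syllable (9, lu:n) is extrametrical; the stress domain is syllables 1–8.
Weights: 1 ru L, 2 pa: H, 3 bo:b H, 4 di L, 5 fra: H, 6 do L, 7 fli L, 8 pa L.
Heavy syllables in the domain: 2, 3, 5. The leftmost is syllable 2 (pa:).
Primary stress: syllable 2 → ru.ˈpa:.bo:b.di.fra:.do.fli.pa.lu:n.

2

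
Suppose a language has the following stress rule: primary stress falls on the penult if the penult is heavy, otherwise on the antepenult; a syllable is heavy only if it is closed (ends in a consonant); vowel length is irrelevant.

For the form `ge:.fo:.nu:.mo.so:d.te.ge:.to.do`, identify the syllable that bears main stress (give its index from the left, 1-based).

Weights: 7 ge: L, 8 to L, 9 do L.
The penult (syllable 8, to) is light, so stress falls on the antepenult (syllable 7, ge:).
Primary stress: syllable 7 → ge:.fo:.nu:.mo.so:d.te.ˈge:.to.do.

7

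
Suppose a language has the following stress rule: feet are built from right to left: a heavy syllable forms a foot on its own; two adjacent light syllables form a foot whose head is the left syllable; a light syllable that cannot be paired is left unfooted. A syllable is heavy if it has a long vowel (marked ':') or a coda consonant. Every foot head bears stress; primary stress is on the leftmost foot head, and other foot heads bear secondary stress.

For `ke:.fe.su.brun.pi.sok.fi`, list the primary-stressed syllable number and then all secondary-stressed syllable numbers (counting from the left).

Weights: 1 ke: H, 2 fe L, 3 su L, 4 brun H, 5 pi L, 6 sok H, 7 fi L.
Parse right to left (heavy = foot alone; LL = one foot; stranded L unfooted): (ˈke:) (ˈfe.su) (ˈbrun) pi (ˈsok) fi.
Foot heads: 1, 2, 4, 6.
Primary stress on the leftmost head = syllable 1.
Secondary stress on 2, 4, 6: ˈke:.ˌfe.su.ˌbrun.pi.ˌsok.fi.

primary 1, secondary 2, 4, 6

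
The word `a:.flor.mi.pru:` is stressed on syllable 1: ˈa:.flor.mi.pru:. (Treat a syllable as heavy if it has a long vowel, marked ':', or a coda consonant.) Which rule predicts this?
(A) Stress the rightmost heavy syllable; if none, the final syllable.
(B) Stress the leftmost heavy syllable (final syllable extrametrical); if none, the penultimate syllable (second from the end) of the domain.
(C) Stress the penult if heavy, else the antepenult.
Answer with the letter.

B

Rule A → syllable 4 (observed: 1).
Rule B → syllable 1 ✓.
Rule C → syllable 2 (observed: 1).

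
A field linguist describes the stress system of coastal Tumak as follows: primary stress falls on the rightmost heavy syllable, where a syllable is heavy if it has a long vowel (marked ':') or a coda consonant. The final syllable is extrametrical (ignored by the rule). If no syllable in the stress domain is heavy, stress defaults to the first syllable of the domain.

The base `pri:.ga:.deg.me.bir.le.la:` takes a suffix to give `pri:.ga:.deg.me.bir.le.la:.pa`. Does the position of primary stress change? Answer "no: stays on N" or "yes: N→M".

yes: 5→7

Base `pri:.ga:.deg.me.bir.le.la:` (7 syllables):
  The final syllable (7, la:) is extrametrical; the stress domain is syllables 1–6.
  Weights: 1 pri: H, 2 ga: H, 3 deg H, 4 me L, 5 bir H, 6 le L.
  Heavy syllables in the domain: 1, 2, 3, 5. The rightmost is syllable 5 (bir).
  → primary stress on syllable 5.
Suffixed `pri:.ga:.deg.me.bir.le.la:.pa` (8 syllables):
  The final syllable (8, pa) is extrametrical; the stress domain is syllables 1–7.
  Weights: 1 pri: H, 2 ga: H, 3 deg H, 4 me L, 5 bir H, 6 le L, 7 la: H.
  Heavy syllables in the domain: 1, 2, 3, 5, 7. The rightmost is syllable 7 (la:).
  → primary stress on syllable 7.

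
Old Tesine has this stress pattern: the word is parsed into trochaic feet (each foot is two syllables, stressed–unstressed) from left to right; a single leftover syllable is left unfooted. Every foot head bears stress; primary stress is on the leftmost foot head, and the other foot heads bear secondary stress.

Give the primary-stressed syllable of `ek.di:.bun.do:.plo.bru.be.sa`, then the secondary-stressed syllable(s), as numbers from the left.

Parse left to right into trochaic (ˈσσ) feet: (ˈek.di:) (ˈbun.do:) (ˈplo.bru) (ˈbe.sa).
Foot heads (stressed positions): 1, 3, 5, 7.
End Rule Leftmost: primary stress on the leftmost head = syllable 1.
Secondary stress on 3, 5, 7: ˈek.di:.ˌbun.do:.ˌplo.bru.ˌbe.sa.

primary 1, secondary 3, 5, 7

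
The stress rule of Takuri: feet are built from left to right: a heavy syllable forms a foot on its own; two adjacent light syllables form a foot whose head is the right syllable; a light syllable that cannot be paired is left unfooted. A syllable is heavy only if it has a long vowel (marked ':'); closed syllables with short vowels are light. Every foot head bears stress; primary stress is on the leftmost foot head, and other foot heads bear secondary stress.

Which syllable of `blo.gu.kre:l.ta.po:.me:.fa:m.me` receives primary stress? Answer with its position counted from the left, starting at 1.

2

Weights: 1 blo L, 2 gu L, 3 kre:l H, 4 ta L, 5 po: H, 6 me: H, 7 fa:m H, 8 me L.
Parse left to right (heavy = foot alone; LL = one foot; stranded L unfooted): (blo.ˈgu) (ˈkre:l) ta (ˈpo:) (ˈme:) (ˈfa:m) me.
Foot heads: 2, 3, 5, 6, 7.
Primary stress on the leftmost head = syllable 2.
Primary stress: syllable 2 → blo.ˈgu.kre:l.ta.po:.me:.fa:m.me.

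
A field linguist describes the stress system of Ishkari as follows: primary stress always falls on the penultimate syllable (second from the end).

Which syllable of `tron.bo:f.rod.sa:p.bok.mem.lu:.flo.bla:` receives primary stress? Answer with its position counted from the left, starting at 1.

8

The word has 9 syllables; the penultimate syllable (second from the end) is syllable 8 (flo).
Primary stress: syllable 8 → tron.bo:f.rod.sa:p.bok.mem.lu:.ˈflo.bla:.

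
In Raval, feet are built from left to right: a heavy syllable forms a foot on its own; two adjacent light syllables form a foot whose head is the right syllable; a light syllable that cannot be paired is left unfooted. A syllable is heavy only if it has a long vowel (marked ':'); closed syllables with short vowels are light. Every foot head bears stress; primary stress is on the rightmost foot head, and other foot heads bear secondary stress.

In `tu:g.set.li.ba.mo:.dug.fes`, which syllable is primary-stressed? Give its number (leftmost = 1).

Weights: 1 tu:g H, 2 set L, 3 li L, 4 ba L, 5 mo: H, 6 dug L, 7 fes L.
Parse left to right (heavy = foot alone; LL = one foot; stranded L unfooted): (ˈtu:g) (set.ˈli) ba (ˈmo:) (dug.ˈfes).
Foot heads: 1, 3, 5, 7.
Primary stress on the rightmost head = syllable 7.
Primary stress: syllable 7 → tu:g.set.li.ba.mo:.dug.ˈfes.

7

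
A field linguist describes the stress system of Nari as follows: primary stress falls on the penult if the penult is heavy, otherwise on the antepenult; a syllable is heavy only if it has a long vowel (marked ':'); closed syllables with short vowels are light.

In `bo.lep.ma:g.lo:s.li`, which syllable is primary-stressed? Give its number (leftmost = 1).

Weights: 3 ma:g H, 4 lo:s H, 5 li L.
The penult (syllable 4, lo:s) is heavy, so it takes stress.
Primary stress: syllable 4 → bo.lep.ma:g.ˈlo:s.li.

4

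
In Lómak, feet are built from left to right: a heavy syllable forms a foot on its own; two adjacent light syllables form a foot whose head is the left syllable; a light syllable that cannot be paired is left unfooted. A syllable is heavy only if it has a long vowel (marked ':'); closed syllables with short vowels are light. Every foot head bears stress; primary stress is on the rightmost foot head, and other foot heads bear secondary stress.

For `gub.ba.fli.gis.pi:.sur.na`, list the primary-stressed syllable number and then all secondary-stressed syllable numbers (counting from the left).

primary 6, secondary 1, 3, 5

Weights: 1 gub L, 2 ba L, 3 fli L, 4 gis L, 5 pi: H, 6 sur L, 7 na L.
Parse left to right (heavy = foot alone; LL = one foot; stranded L unfooted): (ˈgub.ba) (ˈfli.gis) (ˈpi:) (ˈsur.na).
Foot heads: 1, 3, 5, 6.
Primary stress on the rightmost head = syllable 6.
Secondary stress on 1, 3, 5: ˌgub.ba.ˌfli.gis.ˌpi:.ˈsur.na.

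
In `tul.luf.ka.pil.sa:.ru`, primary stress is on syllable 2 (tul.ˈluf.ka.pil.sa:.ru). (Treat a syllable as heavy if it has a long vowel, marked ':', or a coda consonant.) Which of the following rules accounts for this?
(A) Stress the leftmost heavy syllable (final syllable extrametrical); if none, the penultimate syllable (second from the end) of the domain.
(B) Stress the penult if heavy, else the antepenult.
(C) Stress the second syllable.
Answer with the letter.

Rule A → syllable 1 (observed: 2).
Rule B → syllable 5 (observed: 2).
Rule C → syllable 2 ✓.

C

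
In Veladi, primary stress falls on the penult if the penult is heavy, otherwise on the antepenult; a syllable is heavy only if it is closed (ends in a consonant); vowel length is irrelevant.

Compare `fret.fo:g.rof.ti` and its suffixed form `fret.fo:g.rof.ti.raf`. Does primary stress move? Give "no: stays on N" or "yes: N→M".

no: stays on 3

Base `fret.fo:g.rof.ti` (4 syllables):
  Weights: 2 fo:g H, 3 rof H, 4 ti L.
  The penult (syllable 3, rof) is heavy, so it takes stress.
  → primary stress on syllable 3.
Suffixed `fret.fo:g.rof.ti.raf` (5 syllables):
  Weights: 3 rof H, 4 ti L, 5 raf H.
  The penult (syllable 4, ti) is light, so stress falls on the antepenult (syllable 3, rof).
  → primary stress on syllable 3.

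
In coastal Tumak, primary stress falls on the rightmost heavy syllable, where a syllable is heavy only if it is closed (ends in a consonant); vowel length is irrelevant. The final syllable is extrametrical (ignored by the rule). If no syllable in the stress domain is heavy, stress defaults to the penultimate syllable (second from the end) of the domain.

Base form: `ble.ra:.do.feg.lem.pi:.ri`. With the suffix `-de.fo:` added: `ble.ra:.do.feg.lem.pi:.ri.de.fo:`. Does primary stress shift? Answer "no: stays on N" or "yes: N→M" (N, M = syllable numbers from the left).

Base `ble.ra:.do.feg.lem.pi:.ri` (7 syllables):
  The final syllable (7, ri) is extrametrical; the stress domain is syllables 1–6.
  Weights: 1 ble L, 2 ra: L, 3 do L, 4 feg H, 5 lem H, 6 pi: L.
  Heavy syllables in the domain: 4, 5. The rightmost is syllable 5 (lem).
  → primary stress on syllable 5.
Suffixed `ble.ra:.do.feg.lem.pi:.ri.de.fo:` (9 syllables):
  The final syllable (9, fo:) is extrametrical; the stress domain is syllables 1–8.
  Weights: 1 ble L, 2 ra: L, 3 do L, 4 feg H, 5 lem H, 6 pi: L, 7 ri L, 8 de L.
  Heavy syllables in the domain: 4, 5. The rightmost is syllable 5 (lem).
  → primary stress on syllable 5.

no: stays on 5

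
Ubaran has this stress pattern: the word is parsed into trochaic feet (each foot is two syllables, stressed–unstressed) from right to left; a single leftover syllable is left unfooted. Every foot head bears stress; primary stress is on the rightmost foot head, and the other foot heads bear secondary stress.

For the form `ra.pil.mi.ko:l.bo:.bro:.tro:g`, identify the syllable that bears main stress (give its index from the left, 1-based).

Parse right to left into trochaic (ˈσσ) feet: ra (ˈpil.mi) (ˈko:l.bo:) (ˈbro:.tro:g). Syllable 1 is left unfooted.
Foot heads (stressed positions): 2, 4, 6.
End Rule Rightmost: primary stress on the rightmost head = syllable 6.
Primary stress: syllable 6 → ra.pil.mi.ko:l.bo:.ˈbro:.tro:g.

6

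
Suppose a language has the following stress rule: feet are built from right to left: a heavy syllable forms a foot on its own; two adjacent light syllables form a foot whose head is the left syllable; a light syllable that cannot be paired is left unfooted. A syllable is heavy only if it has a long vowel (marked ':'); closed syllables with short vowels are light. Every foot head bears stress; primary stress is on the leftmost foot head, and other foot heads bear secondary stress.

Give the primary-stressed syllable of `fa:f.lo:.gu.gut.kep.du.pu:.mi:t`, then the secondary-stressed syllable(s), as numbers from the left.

Weights: 1 fa:f H, 2 lo: H, 3 gu L, 4 gut L, 5 kep L, 6 du L, 7 pu: H, 8 mi:t H.
Parse right to left (heavy = foot alone; LL = one foot; stranded L unfooted): (ˈfa:f) (ˈlo:) (ˈgu.gut) (ˈkep.du) (ˈpu:) (ˈmi:t).
Foot heads: 1, 2, 3, 5, 7, 8.
Primary stress on the leftmost head = syllable 1.
Secondary stress on 2, 3, 5, 7, 8: ˈfa:f.ˌlo:.ˌgu.gut.ˌkep.du.ˌpu:.ˌmi:t.

primary 1, secondary 2, 3, 5, 7, 8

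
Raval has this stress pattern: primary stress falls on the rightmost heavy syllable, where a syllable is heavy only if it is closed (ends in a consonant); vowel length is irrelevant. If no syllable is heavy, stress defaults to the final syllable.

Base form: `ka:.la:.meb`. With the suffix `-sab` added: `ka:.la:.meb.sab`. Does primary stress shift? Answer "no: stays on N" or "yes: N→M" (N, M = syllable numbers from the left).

yes: 3→4

Base `ka:.la:.meb` (3 syllables):
  Weights: 1 ka: L, 2 la: L, 3 meb H.
  Heavy syllables in the domain: 3. The rightmost is syllable 3 (meb).
  → primary stress on syllable 3.
Suffixed `ka:.la:.meb.sab` (4 syllables):
  Weights: 1 ka: L, 2 la: L, 3 meb H, 4 sab H.
  Heavy syllables in the domain: 3, 4. The rightmost is syllable 4 (sab).
  → primary stress on syllable 4.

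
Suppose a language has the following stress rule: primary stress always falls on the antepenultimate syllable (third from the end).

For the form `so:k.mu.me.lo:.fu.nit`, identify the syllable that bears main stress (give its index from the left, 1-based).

4

The word has 6 syllables; the antepenultimate syllable (third from the end) is syllable 4 (lo:).
Primary stress: syllable 4 → so:k.mu.me.ˈlo:.fu.nit.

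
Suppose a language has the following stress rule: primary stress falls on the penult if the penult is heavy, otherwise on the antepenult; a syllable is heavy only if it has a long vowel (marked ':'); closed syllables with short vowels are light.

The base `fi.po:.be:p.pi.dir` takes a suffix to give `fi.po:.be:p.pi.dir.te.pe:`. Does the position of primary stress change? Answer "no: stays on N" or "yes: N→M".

Base `fi.po:.be:p.pi.dir` (5 syllables):
  Weights: 3 be:p H, 4 pi L, 5 dir L.
  The penult (syllable 4, pi) is light, so stress falls on the antepenult (syllable 3, be:p).
  → primary stress on syllable 3.
Suffixed `fi.po:.be:p.pi.dir.te.pe:` (7 syllables):
  Weights: 5 dir L, 6 te L, 7 pe: H.
  The penult (syllable 6, te) is light, so stress falls on the antepenult (syllable 5, dir).
  → primary stress on syllable 5.

yes: 3→5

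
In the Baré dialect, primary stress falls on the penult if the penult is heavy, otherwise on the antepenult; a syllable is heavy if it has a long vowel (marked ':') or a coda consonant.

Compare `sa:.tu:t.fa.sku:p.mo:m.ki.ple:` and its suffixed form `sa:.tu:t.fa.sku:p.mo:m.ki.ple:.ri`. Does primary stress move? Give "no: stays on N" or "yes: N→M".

yes: 5→7

Base `sa:.tu:t.fa.sku:p.mo:m.ki.ple:` (7 syllables):
  Weights: 5 mo:m H, 6 ki L, 7 ple: H.
  The penult (syllable 6, ki) is light, so stress falls on the antepenult (syllable 5, mo:m).
  → primary stress on syllable 5.
Suffixed `sa:.tu:t.fa.sku:p.mo:m.ki.ple:.ri` (8 syllables):
  Weights: 6 ki L, 7 ple: H, 8 ri L.
  The penult (syllable 7, ple:) is heavy, so it takes stress.
  → primary stress on syllable 7.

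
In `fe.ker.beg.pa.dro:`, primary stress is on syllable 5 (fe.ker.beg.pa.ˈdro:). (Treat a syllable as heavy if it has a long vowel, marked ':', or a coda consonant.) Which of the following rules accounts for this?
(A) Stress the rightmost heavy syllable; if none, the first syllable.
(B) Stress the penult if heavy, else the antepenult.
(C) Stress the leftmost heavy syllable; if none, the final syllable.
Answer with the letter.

A

Rule A → syllable 5 ✓.
Rule B → syllable 3 (observed: 5).
Rule C → syllable 2 (observed: 5).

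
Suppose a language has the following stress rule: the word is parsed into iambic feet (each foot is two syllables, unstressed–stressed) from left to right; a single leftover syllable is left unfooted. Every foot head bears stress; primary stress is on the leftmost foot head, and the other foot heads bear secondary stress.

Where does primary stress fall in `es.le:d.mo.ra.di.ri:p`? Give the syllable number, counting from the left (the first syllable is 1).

2

Parse left to right into iambic (σˈσ) feet: (es.ˈle:d) (mo.ˈra) (di.ˈri:p).
Foot heads (stressed positions): 2, 4, 6.
End Rule Leftmost: primary stress on the leftmost head = syllable 2.
Primary stress: syllable 2 → es.ˈle:d.mo.ra.di.ri:p.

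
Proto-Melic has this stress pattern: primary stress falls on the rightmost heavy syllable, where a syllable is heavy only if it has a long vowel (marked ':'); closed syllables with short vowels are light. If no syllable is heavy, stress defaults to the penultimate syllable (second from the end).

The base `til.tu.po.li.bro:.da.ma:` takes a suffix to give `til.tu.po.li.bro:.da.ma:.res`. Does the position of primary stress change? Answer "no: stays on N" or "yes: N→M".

no: stays on 7

Base `til.tu.po.li.bro:.da.ma:` (7 syllables):
  Weights: 1 til L, 2 tu L, 3 po L, 4 li L, 5 bro: H, 6 da L, 7 ma: H.
  Heavy syllables in the domain: 5, 7. The rightmost is syllable 7 (ma:).
  → primary stress on syllable 7.
Suffixed `til.tu.po.li.bro:.da.ma:.res` (8 syllables):
  Weights: 1 til L, 2 tu L, 3 po L, 4 li L, 5 bro: H, 6 da L, 7 ma: H, 8 res L.
  Heavy syllables in the domain: 5, 7. The rightmost is syllable 7 (ma:).
  → primary stress on syllable 7.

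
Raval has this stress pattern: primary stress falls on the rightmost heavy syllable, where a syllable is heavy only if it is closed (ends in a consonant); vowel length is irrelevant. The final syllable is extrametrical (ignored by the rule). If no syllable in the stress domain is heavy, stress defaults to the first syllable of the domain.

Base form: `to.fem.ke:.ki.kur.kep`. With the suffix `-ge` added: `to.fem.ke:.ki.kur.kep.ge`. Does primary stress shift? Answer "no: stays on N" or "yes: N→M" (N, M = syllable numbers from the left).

yes: 5→6

Base `to.fem.ke:.ki.kur.kep` (6 syllables):
  The final syllable (6, kep) is extrametrical; the stress domain is syllables 1–5.
  Weights: 1 to L, 2 fem H, 3 ke: L, 4 ki L, 5 kur H.
  Heavy syllables in the domain: 2, 5. The rightmost is syllable 5 (kur).
  → primary stress on syllable 5.
Suffixed `to.fem.ke:.ki.kur.kep.ge` (7 syllables):
  The final syllable (7, ge) is extrametrical; the stress domain is syllables 1–6.
  Weights: 1 to L, 2 fem H, 3 ke: L, 4 ki L, 5 kur H, 6 kep H.
  Heavy syllables in the domain: 2, 5, 6. The rightmost is syllable 6 (kep).
  → primary stress on syllable 6.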